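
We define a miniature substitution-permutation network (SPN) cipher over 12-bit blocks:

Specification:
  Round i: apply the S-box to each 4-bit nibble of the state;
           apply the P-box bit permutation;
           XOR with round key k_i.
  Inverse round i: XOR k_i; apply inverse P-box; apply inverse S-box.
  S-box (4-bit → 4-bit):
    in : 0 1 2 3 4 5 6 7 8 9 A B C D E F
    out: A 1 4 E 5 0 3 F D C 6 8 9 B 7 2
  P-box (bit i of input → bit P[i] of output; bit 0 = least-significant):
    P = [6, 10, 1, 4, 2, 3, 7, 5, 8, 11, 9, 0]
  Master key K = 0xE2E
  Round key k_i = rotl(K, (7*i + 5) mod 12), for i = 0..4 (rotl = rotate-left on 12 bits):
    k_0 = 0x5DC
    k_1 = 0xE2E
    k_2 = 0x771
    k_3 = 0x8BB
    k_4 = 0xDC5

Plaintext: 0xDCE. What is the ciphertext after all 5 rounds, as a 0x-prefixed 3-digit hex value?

0xFC5

s_0 = plaintext = 0xDCE
s_1 = Round(s_0, k_0) = 0x8BB
s_2 = Round(s_1, k_1) = 0xD1F
s_3 = Round(s_2, k_2) = 0xA74
s_4 = Round(s_3, k_3) = 0x255
s_5 = Round(s_4, k_4) = 0xFC5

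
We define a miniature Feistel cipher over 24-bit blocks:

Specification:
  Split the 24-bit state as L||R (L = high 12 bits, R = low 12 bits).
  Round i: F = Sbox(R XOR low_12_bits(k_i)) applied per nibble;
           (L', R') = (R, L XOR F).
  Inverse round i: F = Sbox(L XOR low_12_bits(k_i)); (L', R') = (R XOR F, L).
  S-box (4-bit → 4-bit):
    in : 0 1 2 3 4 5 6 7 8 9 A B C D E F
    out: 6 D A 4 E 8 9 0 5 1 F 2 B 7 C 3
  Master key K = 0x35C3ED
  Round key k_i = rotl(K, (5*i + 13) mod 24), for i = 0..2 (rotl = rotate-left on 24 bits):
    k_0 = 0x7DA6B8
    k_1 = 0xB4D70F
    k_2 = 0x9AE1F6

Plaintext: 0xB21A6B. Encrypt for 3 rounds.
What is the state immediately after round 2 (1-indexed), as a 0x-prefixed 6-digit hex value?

0x055AE4

s_0 = plaintext = 0xB21A6B
s_1 = Round(s_0, k_0) = 0xA6B055
s_2 = Round(s_1, k_1) = 0x055AE4
s_3 = Round(s_2, k_2) = 0xAE428F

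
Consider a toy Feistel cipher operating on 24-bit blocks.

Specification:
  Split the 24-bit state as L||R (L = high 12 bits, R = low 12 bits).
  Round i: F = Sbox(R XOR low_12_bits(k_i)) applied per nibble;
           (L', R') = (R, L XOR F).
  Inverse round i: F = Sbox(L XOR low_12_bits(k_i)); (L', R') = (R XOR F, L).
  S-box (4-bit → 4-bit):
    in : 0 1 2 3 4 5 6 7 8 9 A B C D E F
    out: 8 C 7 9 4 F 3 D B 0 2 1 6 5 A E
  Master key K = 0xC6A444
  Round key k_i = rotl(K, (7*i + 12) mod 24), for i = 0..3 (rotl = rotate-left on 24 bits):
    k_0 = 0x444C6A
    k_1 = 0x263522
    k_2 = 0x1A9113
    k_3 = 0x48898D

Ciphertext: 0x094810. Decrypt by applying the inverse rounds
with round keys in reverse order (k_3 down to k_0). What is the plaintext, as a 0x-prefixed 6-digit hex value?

s_0 = ciphertext = 0x094810
s_1 = InvRound(s_0, k_3) = 0x8D0094
s_2 = InvRound(s_1, k_2) = 0x0FD8D0
s_3 = InvRound(s_2, k_1) = 0x78E0FD
s_4 = InvRound(s_3, k_0) = 0x15978E

0x15978E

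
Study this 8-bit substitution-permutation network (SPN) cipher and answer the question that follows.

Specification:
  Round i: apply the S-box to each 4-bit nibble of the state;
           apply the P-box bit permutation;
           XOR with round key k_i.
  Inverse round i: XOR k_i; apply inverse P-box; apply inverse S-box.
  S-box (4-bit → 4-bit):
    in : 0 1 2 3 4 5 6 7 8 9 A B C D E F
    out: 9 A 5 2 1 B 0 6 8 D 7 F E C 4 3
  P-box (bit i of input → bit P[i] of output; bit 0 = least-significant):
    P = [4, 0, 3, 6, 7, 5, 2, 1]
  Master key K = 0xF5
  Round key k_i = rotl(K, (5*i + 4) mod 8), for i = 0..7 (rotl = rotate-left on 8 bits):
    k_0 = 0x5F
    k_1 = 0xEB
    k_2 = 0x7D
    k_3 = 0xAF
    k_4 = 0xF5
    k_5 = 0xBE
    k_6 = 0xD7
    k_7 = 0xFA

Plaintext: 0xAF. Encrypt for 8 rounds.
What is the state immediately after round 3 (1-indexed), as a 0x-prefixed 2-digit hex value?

0xDD

s_0 = plaintext = 0xAF
s_1 = Round(s_0, k_0) = 0xEA
s_2 = Round(s_1, k_1) = 0xF6
s_3 = Round(s_2, k_2) = 0xDD
s_4 = Round(s_3, k_3) = 0xE1
s_5 = Round(s_4, k_4) = 0xB0
s_6 = Round(s_5, k_5) = 0x48
s_7 = Round(s_6, k_6) = 0x17
s_8 = Round(s_7, k_7) = 0xD1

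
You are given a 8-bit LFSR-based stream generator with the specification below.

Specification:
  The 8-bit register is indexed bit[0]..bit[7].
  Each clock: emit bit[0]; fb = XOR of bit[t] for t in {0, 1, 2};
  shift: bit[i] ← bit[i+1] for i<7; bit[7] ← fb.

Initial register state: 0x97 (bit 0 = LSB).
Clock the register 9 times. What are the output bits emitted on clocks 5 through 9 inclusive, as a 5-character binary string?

10011

reg_0 = 0x97
clock 1: out=1, reg = 0xCB
clock 2: out=1, reg = 0x65
clock 3: out=1, reg = 0x32
clock 4: out=0, reg = 0x99
clock 5: out=1, reg = 0xCC
clock 6: out=0, reg = 0xE6
clock 7: out=0, reg = 0x73
clock 8: out=1, reg = 0x39
clock 9: out=1, reg = 0x9C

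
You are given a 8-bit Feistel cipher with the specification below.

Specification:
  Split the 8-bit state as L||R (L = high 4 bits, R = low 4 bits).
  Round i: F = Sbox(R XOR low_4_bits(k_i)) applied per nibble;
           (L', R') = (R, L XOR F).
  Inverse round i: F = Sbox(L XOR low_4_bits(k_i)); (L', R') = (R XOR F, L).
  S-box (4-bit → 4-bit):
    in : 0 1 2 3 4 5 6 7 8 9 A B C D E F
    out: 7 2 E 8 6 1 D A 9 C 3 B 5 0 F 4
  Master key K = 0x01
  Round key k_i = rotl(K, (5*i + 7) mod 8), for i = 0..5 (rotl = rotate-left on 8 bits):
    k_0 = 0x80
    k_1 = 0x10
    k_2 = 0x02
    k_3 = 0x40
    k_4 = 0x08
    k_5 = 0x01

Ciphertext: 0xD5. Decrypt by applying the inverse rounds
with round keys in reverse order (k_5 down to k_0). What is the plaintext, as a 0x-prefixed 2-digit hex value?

0xB8

s_0 = ciphertext = 0xD5
s_1 = InvRound(s_0, k_5) = 0x0D
s_2 = InvRound(s_1, k_4) = 0x40
s_3 = InvRound(s_2, k_3) = 0x64
s_4 = InvRound(s_3, k_2) = 0x26
s_5 = InvRound(s_4, k_1) = 0x82
s_6 = InvRound(s_5, k_0) = 0xB8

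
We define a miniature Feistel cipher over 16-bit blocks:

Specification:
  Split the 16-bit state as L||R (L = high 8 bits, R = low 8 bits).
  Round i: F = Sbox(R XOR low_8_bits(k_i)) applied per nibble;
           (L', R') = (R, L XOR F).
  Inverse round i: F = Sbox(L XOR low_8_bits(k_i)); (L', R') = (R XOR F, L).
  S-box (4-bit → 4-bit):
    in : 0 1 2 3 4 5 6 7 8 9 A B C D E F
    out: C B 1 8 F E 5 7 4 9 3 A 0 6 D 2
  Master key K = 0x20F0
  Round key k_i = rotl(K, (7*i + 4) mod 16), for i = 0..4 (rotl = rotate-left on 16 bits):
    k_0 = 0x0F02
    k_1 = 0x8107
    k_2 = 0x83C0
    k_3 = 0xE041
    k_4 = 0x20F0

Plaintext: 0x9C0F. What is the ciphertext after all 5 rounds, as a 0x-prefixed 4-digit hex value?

s_0 = plaintext = 0x9C0F
s_1 = Round(s_0, k_0) = 0x0F5A
s_2 = Round(s_1, k_1) = 0x5AE9
s_3 = Round(s_2, k_2) = 0xE943
s_4 = Round(s_3, k_3) = 0x4328
s_5 = Round(s_4, k_4) = 0x2827

0x2827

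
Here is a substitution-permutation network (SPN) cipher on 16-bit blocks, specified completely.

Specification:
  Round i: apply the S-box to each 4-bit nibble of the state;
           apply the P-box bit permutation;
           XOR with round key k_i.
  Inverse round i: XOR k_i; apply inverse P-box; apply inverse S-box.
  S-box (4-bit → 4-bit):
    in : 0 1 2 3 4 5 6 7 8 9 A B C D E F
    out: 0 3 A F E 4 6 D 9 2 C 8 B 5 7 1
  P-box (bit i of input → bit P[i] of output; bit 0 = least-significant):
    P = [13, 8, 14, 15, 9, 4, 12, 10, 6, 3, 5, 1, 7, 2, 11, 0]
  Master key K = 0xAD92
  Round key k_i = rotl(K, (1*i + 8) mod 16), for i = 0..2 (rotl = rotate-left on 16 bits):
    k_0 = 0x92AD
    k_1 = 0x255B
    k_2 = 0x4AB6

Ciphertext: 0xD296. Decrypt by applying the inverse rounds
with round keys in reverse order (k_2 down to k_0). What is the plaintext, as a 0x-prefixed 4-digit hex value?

0xFDEB

s_0 = ciphertext = 0xD296
s_1 = InvRound(s_0, k_2) = 0x555B
s_2 = InvRound(s_1, k_1) = 0x005D
s_3 = InvRound(s_2, k_0) = 0xFDEB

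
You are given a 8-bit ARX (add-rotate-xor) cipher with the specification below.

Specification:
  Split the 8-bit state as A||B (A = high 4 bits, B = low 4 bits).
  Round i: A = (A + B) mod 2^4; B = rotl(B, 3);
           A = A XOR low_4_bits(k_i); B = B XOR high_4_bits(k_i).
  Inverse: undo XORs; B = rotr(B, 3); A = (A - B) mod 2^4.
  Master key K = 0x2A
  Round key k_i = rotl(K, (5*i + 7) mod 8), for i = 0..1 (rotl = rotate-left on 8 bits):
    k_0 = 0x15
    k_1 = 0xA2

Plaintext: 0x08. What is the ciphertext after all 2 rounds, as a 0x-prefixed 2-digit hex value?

0x00

s_0 = plaintext = 0x08
s_1 = Round(s_0, k_0) = 0xD5
s_2 = Round(s_1, k_1) = 0x00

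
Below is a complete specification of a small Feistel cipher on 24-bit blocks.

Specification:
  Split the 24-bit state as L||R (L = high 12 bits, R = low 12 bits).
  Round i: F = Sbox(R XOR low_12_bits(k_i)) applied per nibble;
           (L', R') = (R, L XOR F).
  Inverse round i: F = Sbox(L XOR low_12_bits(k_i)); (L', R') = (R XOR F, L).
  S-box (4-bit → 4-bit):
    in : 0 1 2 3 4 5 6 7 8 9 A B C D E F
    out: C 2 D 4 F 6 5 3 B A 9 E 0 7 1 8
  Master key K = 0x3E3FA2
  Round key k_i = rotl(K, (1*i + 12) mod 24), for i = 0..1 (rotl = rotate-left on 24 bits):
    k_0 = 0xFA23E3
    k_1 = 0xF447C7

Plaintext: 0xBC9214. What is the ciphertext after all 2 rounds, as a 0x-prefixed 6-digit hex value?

s_0 = plaintext = 0xBC9214
s_1 = Round(s_0, k_0) = 0x21494A
s_2 = Round(s_1, k_1) = 0x94A3A3

0x94A3A3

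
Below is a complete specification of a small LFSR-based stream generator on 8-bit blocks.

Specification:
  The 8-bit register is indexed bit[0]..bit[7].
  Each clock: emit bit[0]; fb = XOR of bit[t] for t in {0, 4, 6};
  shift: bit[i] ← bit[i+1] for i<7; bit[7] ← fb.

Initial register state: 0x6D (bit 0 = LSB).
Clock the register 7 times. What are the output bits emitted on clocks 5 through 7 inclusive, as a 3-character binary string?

reg_0 = 0x6D
clock 1: out=1, reg = 0x36
clock 2: out=0, reg = 0x9B
clock 3: out=1, reg = 0x4D
clock 4: out=1, reg = 0x26
clock 5: out=0, reg = 0x13
clock 6: out=1, reg = 0x09
clock 7: out=1, reg = 0x84

011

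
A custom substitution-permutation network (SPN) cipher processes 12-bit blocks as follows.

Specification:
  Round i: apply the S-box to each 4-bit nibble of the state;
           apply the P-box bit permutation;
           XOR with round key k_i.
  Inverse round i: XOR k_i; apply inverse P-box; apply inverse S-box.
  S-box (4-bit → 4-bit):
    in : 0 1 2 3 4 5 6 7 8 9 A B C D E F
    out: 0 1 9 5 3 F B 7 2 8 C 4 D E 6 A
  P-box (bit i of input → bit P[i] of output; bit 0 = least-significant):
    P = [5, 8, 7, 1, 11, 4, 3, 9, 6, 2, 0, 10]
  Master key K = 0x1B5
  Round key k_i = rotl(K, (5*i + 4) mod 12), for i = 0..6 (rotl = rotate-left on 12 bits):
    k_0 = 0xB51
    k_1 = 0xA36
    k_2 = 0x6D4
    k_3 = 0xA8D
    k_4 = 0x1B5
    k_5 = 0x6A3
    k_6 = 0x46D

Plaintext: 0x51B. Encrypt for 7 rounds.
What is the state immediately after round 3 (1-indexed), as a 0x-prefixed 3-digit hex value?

0x86C

s_0 = plaintext = 0x51B
s_1 = Round(s_0, k_0) = 0x794
s_2 = Round(s_1, k_1) = 0x953
s_3 = Round(s_2, k_2) = 0x86C
s_4 = Round(s_3, k_3) = 0x03B
s_5 = Round(s_4, k_4) = 0x93D
s_6 = Round(s_5, k_5) = 0xB29
s_7 = Round(s_6, k_6) = 0xE6E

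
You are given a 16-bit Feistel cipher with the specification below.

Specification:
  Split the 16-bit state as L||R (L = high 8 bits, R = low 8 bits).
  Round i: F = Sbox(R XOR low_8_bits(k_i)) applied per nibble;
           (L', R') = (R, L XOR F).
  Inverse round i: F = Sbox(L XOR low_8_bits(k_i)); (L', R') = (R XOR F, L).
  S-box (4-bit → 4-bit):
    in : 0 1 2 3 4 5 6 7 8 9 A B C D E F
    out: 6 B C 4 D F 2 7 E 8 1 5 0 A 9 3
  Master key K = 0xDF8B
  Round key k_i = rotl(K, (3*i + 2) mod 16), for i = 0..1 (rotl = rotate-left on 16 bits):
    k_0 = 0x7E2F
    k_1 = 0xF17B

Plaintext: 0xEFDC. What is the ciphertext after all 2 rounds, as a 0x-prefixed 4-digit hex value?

0xDBCA

s_0 = plaintext = 0xEFDC
s_1 = Round(s_0, k_0) = 0xDCDB
s_2 = Round(s_1, k_1) = 0xDBCA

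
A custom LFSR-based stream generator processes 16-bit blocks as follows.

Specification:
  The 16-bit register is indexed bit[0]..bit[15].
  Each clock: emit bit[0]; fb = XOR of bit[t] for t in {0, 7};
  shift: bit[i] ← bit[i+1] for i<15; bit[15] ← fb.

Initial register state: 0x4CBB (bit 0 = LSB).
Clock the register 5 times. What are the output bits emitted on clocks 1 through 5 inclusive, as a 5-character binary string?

11011

reg_0 = 0x4CBB
clock 1: out=1, reg = 0x265D
clock 2: out=1, reg = 0x932E
clock 3: out=0, reg = 0x4997
clock 4: out=1, reg = 0x24CB
clock 5: out=1, reg = 0x1265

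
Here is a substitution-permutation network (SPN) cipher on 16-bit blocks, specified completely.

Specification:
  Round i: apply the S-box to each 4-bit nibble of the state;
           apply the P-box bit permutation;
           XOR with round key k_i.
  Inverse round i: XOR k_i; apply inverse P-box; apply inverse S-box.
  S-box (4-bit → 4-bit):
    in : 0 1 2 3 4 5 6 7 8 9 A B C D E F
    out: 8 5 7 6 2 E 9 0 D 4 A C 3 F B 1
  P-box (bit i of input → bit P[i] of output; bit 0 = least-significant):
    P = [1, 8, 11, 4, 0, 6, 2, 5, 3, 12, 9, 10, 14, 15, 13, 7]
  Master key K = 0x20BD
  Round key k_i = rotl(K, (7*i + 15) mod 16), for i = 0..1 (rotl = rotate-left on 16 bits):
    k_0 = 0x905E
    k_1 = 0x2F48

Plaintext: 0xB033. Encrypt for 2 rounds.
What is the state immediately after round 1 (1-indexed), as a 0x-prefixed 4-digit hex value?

s_0 = plaintext = 0xB033
s_1 = Round(s_0, k_0) = 0xBD9A
s_2 = Round(s_1, k_1) = 0x18D4

0xBD9A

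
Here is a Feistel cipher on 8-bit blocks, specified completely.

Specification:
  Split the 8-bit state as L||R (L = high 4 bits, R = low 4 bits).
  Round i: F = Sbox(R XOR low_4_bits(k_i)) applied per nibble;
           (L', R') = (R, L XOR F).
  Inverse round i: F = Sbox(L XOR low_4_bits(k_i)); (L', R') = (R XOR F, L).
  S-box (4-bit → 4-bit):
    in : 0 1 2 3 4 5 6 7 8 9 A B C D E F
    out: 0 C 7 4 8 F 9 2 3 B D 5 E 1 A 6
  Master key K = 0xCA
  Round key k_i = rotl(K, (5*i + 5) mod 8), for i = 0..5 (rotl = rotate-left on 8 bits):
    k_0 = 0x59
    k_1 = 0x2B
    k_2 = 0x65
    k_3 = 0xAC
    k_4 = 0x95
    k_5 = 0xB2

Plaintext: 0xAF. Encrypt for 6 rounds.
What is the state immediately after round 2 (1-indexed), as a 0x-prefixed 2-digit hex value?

s_0 = plaintext = 0xAF
s_1 = Round(s_0, k_0) = 0xF3
s_2 = Round(s_1, k_1) = 0x3C
s_3 = Round(s_2, k_2) = 0xC8
s_4 = Round(s_3, k_3) = 0x84
s_5 = Round(s_4, k_4) = 0x44
s_6 = Round(s_5, k_5) = 0x4D

0x3C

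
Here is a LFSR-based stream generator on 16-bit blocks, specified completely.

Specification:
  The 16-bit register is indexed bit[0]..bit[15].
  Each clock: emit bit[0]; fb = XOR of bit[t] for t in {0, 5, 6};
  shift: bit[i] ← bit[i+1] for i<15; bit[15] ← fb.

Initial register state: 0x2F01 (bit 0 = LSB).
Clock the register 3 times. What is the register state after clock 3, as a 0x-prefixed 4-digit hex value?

0xA5E0

reg_0 = 0x2F01
clock 1: out=1, reg = 0x9780
clock 2: out=0, reg = 0x4BC0
clock 3: out=0, reg = 0xA5E0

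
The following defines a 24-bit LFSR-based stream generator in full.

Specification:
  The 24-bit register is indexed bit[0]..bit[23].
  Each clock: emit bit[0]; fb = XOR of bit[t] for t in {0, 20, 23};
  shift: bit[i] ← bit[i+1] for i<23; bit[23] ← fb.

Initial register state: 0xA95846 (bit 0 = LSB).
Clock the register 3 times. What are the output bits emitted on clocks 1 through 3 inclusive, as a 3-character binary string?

011

reg_0 = 0xA95846
clock 1: out=0, reg = 0xD4AC23
clock 2: out=1, reg = 0xEA5611
clock 3: out=1, reg = 0x752B08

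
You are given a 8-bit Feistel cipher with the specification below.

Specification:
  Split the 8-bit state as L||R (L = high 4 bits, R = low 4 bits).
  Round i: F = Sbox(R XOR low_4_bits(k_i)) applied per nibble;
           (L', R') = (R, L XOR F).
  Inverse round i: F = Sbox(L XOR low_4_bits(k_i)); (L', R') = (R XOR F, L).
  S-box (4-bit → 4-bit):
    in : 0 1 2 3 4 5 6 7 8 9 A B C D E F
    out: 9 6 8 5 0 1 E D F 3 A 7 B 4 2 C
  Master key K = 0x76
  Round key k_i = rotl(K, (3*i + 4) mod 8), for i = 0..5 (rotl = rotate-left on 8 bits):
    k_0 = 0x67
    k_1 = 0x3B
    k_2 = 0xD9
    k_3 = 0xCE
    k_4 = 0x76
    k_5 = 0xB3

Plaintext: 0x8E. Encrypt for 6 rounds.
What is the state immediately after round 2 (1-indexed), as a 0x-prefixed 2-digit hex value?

0xB7

s_0 = plaintext = 0x8E
s_1 = Round(s_0, k_0) = 0xEB
s_2 = Round(s_1, k_1) = 0xB7
s_3 = Round(s_2, k_2) = 0x79
s_4 = Round(s_3, k_3) = 0x9A
s_5 = Round(s_4, k_4) = 0xA2
s_6 = Round(s_5, k_5) = 0x2C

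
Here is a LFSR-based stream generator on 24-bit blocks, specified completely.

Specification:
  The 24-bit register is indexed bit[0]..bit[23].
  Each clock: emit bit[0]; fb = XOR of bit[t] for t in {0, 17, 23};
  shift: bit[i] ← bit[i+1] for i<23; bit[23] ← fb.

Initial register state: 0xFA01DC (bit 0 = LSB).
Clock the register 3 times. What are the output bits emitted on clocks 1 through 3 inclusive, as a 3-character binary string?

reg_0 = 0xFA01DC
clock 1: out=0, reg = 0x7D00EE
clock 2: out=0, reg = 0x3E8077
clock 3: out=1, reg = 0x1F403B

001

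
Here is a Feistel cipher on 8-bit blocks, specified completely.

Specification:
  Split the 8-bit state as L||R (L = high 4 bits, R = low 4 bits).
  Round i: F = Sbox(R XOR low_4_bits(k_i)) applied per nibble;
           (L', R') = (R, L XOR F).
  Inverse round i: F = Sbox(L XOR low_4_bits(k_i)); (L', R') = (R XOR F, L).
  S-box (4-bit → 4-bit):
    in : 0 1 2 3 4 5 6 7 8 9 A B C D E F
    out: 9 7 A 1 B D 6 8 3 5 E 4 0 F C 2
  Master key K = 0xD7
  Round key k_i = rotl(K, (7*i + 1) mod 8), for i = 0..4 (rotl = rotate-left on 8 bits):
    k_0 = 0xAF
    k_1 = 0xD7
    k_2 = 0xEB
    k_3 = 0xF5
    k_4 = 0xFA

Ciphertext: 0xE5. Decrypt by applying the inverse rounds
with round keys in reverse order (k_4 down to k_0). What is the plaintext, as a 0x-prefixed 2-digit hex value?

s_0 = ciphertext = 0xE5
s_1 = InvRound(s_0, k_4) = 0xEE
s_2 = InvRound(s_1, k_3) = 0xAE
s_3 = InvRound(s_2, k_2) = 0x9A
s_4 = InvRound(s_3, k_1) = 0x69
s_5 = InvRound(s_4, k_0) = 0xC6

0xC6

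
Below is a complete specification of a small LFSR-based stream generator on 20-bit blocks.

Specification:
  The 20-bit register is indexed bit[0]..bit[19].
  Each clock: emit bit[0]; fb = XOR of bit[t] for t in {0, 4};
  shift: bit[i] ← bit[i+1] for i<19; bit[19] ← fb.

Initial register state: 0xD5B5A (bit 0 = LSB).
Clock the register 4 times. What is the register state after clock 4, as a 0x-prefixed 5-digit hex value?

0xFD5B5

reg_0 = 0xD5B5A
clock 1: out=0, reg = 0xEADAD
clock 2: out=1, reg = 0xF56D6
clock 3: out=0, reg = 0xFAB6B
clock 4: out=1, reg = 0xFD5B5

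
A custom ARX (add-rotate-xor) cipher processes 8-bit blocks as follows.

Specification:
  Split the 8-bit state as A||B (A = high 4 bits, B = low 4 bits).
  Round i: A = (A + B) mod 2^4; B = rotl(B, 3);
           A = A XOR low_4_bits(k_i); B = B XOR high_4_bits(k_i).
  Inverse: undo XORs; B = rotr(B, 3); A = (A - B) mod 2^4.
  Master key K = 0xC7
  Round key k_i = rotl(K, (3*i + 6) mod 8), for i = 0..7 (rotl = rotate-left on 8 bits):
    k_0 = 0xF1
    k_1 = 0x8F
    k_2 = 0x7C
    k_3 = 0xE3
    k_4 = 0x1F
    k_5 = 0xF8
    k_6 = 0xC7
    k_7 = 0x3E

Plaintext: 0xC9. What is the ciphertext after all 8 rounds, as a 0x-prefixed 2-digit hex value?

0xF9

s_0 = plaintext = 0xC9
s_1 = Round(s_0, k_0) = 0x43
s_2 = Round(s_1, k_1) = 0x81
s_3 = Round(s_2, k_2) = 0x5F
s_4 = Round(s_3, k_3) = 0x71
s_5 = Round(s_4, k_4) = 0x79
s_6 = Round(s_5, k_5) = 0x83
s_7 = Round(s_6, k_6) = 0xC5
s_8 = Round(s_7, k_7) = 0xF9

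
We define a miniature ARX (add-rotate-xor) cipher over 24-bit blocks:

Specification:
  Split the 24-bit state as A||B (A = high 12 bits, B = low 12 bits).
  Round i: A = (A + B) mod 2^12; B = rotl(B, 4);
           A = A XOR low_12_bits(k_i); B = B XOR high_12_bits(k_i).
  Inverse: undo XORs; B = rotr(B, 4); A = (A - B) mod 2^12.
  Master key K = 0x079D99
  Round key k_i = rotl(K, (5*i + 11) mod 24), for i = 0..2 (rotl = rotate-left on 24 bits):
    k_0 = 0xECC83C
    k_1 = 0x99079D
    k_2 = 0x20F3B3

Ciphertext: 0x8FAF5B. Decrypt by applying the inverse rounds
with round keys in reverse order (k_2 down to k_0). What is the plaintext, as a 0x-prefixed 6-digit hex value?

s_0 = ciphertext = 0x8FAF5B
s_1 = InvRound(s_0, k_2) = 0x6744D5
s_2 = InvRound(s_1, k_1) = 0xC155D4
s_3 = InvRound(s_2, k_0) = 0xB788B1

0xB788B1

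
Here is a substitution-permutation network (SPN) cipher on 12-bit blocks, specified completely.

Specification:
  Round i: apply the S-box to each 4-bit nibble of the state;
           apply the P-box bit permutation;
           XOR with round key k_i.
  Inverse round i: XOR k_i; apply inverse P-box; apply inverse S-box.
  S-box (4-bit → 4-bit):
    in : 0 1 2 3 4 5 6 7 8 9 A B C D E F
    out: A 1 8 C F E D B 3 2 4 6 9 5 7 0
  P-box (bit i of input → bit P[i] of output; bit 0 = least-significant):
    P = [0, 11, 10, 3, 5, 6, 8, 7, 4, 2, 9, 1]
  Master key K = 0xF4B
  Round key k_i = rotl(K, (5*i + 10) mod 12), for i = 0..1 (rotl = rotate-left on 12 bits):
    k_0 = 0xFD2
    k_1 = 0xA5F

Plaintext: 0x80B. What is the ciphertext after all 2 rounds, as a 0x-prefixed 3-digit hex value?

0xC94

s_0 = plaintext = 0x80B
s_1 = Round(s_0, k_0) = 0x306
s_2 = Round(s_1, k_1) = 0xC94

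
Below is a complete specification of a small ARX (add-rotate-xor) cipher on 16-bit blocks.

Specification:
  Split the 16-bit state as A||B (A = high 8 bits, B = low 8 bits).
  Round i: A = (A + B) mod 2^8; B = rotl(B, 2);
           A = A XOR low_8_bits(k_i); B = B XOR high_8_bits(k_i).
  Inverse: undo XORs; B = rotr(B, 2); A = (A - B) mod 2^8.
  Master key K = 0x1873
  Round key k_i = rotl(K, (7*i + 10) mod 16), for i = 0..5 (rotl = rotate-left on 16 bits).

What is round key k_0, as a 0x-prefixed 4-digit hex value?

K = 0x1873
k_0 = rotl(K, (7*0+10) mod 16) = rotl(K, 10) = 0xCC61

0xCC61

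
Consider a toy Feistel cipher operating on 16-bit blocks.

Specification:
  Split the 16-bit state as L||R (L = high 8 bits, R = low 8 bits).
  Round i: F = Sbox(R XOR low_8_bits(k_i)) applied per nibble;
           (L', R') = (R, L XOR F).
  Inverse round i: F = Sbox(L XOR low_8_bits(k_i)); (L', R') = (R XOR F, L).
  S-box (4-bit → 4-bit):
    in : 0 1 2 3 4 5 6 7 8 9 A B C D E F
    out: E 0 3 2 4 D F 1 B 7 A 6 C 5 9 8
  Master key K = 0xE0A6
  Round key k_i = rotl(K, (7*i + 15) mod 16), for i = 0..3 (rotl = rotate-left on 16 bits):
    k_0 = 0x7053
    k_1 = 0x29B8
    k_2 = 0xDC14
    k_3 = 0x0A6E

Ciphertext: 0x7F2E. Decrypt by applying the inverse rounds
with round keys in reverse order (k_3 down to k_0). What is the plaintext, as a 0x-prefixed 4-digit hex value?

0xCEBB

s_0 = ciphertext = 0x7F2E
s_1 = InvRound(s_0, k_3) = 0x2E7F
s_2 = InvRound(s_1, k_2) = 0x552E
s_3 = InvRound(s_2, k_1) = 0xBB55
s_4 = InvRound(s_3, k_0) = 0xCEBB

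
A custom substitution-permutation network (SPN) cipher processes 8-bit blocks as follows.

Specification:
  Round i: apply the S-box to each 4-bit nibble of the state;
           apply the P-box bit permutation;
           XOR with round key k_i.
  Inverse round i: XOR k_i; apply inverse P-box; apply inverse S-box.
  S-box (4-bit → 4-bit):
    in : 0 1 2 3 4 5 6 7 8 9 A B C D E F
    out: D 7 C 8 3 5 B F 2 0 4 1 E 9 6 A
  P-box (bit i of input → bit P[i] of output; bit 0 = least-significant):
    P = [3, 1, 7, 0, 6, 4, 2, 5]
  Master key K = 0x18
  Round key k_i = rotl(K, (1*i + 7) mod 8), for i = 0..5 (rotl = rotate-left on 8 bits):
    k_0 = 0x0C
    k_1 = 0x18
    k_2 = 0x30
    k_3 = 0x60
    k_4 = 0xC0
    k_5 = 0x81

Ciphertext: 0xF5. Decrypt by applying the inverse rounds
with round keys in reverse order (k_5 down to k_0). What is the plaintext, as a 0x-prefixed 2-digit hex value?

s_0 = ciphertext = 0xF5
s_1 = InvRound(s_0, k_5) = 0x79
s_2 = InvRound(s_1, k_4) = 0xF0
s_3 = InvRound(s_2, k_3) = 0x8A
s_4 = InvRound(s_3, k_2) = 0xF1
s_5 = InvRound(s_4, k_1) = 0xD0
s_6 = InvRound(s_5, k_0) = 0x15

0x15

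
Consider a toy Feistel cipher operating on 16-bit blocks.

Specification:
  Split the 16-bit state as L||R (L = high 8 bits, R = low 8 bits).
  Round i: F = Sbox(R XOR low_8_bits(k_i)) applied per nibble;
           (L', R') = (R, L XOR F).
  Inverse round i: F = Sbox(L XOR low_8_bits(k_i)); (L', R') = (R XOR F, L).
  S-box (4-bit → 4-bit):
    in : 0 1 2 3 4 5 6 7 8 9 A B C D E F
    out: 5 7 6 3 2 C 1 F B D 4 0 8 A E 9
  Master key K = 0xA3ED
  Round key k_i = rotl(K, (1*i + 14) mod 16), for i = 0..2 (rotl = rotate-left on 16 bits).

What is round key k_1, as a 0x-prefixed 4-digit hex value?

0xD1F6

K = 0xA3ED
k_0 = rotl(K, (1*0+14) mod 16) = rotl(K, 14) = 0x68FB
k_1 = rotl(K, (1*1+14) mod 16) = rotl(K, 15) = 0xD1F6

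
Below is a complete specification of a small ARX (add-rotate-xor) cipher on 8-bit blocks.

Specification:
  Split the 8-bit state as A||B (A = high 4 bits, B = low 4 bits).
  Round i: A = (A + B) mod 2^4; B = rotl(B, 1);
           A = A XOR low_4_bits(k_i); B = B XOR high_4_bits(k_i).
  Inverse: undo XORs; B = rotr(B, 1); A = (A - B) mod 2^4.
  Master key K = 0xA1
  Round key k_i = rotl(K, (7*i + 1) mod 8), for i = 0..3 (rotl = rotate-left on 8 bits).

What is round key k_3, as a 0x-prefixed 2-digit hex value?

K = 0xA1
k_0 = rotl(K, (7*0+1) mod 8) = rotl(K, 1) = 0x43
k_1 = rotl(K, (7*1+1) mod 8) = rotl(K, 0) = 0xA1
k_2 = rotl(K, (7*2+1) mod 8) = rotl(K, 7) = 0xD0
k_3 = rotl(K, (7*3+1) mod 8) = rotl(K, 6) = 0x68

0x68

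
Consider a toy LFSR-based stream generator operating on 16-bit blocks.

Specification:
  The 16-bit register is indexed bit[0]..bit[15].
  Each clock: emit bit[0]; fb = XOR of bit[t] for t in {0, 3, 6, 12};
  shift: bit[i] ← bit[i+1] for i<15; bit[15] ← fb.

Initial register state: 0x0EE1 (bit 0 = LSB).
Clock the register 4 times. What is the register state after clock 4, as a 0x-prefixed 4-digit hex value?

reg_0 = 0x0EE1
clock 1: out=1, reg = 0x0770
clock 2: out=0, reg = 0x83B8
clock 3: out=0, reg = 0xC1DC
clock 4: out=0, reg = 0x60EE

0x60EE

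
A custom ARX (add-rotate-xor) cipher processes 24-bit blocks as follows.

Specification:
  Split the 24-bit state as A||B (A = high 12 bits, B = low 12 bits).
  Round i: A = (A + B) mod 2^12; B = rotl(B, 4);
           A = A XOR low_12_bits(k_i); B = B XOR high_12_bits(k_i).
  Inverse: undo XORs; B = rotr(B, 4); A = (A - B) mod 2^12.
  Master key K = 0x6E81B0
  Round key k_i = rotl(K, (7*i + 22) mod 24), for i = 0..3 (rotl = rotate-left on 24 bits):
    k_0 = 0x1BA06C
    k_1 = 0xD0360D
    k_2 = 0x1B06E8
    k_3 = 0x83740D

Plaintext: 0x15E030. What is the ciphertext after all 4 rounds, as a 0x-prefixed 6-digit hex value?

s_0 = plaintext = 0x15E030
s_1 = Round(s_0, k_0) = 0x1E22BA
s_2 = Round(s_1, k_1) = 0x2916A1
s_3 = Round(s_2, k_2) = 0xFDABA6
s_4 = Round(s_3, k_3) = 0xF8D25C

0xF8D25C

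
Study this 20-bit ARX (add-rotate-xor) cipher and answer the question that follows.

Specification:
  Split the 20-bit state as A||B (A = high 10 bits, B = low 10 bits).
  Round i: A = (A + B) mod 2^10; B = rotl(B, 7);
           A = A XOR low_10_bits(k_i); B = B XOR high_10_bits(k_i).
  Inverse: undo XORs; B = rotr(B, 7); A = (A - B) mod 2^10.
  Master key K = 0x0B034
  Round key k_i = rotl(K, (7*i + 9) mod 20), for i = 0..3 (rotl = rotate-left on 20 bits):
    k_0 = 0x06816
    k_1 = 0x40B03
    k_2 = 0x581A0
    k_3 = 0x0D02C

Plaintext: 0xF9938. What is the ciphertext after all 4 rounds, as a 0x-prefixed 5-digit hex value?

0xF5C46

s_0 = plaintext = 0xF9938
s_1 = Round(s_0, k_0) = 0x4203D
s_2 = Round(s_1, k_1) = 0x91B85
s_3 = Round(s_2, k_2) = 0x1AF90
s_4 = Round(s_3, k_3) = 0xF5C46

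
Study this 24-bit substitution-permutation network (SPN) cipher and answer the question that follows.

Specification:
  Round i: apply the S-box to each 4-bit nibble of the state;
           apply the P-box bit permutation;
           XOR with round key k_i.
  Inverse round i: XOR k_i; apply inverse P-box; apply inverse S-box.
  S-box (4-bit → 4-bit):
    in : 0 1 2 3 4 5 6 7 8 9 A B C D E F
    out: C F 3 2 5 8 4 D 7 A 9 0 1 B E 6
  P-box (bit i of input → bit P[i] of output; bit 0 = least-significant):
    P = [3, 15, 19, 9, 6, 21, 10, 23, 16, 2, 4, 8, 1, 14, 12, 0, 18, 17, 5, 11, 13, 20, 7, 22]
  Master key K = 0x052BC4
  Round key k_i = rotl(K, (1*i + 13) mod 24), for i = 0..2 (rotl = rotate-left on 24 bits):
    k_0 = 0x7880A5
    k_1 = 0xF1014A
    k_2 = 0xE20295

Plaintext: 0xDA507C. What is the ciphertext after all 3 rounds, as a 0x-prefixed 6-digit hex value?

s_0 = plaintext = 0xDA507C
s_1 = Round(s_0, k_0) = 0xACADFC
s_2 = Round(s_1, k_1) = 0x942445
s_3 = Round(s_2, k_2) = 0xB744E7

0xB744E7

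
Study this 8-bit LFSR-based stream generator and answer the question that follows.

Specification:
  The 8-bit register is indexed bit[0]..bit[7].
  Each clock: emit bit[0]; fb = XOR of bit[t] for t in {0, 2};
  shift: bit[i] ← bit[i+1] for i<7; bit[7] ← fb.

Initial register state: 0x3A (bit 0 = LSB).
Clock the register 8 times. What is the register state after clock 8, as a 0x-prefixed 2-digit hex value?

0x34

reg_0 = 0x3A
clock 1: out=0, reg = 0x1D
clock 2: out=1, reg = 0x0E
clock 3: out=0, reg = 0x87
clock 4: out=1, reg = 0x43
clock 5: out=1, reg = 0xA1
clock 6: out=1, reg = 0xD0
clock 7: out=0, reg = 0x68
clock 8: out=0, reg = 0x34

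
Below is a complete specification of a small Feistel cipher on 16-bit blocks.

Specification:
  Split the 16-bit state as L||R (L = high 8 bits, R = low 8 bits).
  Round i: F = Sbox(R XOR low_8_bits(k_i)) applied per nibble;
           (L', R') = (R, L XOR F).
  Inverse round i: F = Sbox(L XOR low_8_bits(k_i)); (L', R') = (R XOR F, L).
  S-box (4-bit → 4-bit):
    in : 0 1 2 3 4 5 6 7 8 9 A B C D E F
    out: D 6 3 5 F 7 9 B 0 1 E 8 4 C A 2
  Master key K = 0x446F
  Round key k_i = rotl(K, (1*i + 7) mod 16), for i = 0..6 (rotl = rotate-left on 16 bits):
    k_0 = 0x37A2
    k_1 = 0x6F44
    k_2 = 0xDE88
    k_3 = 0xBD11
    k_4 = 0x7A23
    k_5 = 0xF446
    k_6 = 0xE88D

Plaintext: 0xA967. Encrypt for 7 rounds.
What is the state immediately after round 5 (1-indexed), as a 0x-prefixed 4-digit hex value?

0xB820

s_0 = plaintext = 0xA967
s_1 = Round(s_0, k_0) = 0x67EE
s_2 = Round(s_1, k_1) = 0xEE89
s_3 = Round(s_2, k_2) = 0x8938
s_4 = Round(s_3, k_3) = 0x38B8
s_5 = Round(s_4, k_4) = 0xB820
s_6 = Round(s_5, k_5) = 0x2021
s_7 = Round(s_6, k_6) = 0x21C4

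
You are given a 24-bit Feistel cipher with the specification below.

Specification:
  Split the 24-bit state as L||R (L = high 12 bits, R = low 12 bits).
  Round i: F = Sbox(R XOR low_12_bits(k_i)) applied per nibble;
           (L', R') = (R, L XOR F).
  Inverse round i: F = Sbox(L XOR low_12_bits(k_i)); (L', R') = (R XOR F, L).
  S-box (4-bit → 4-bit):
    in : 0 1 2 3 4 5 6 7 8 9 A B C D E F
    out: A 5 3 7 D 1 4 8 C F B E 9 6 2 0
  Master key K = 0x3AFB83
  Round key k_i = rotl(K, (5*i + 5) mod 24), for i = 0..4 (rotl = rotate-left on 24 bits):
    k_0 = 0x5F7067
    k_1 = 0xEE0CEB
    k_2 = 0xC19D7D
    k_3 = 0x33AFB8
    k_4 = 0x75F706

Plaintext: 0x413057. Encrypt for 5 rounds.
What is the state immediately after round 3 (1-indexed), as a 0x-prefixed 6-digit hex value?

s_0 = plaintext = 0x413057
s_1 = Round(s_0, k_0) = 0x057E69
s_2 = Round(s_1, k_1) = 0xE69394
s_3 = Round(s_2, k_2) = 0x394C46
s_4 = Round(s_3, k_3) = 0xC46496
s_5 = Round(s_4, k_4) = 0x496BBC

0x394C46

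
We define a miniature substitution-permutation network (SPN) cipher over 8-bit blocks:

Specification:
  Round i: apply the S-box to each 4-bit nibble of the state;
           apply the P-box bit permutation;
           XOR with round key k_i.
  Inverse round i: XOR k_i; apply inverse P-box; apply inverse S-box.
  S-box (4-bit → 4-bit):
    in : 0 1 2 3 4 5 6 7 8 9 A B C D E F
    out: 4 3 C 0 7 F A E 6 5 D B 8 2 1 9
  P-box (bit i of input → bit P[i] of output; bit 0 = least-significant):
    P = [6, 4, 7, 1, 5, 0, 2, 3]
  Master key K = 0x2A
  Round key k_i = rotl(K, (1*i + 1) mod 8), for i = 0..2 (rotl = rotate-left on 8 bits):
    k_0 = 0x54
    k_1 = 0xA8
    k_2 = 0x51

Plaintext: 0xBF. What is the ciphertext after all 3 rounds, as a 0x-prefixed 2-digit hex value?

0xB3

s_0 = plaintext = 0xBF
s_1 = Round(s_0, k_0) = 0x3F
s_2 = Round(s_1, k_1) = 0xEA
s_3 = Round(s_2, k_2) = 0xB3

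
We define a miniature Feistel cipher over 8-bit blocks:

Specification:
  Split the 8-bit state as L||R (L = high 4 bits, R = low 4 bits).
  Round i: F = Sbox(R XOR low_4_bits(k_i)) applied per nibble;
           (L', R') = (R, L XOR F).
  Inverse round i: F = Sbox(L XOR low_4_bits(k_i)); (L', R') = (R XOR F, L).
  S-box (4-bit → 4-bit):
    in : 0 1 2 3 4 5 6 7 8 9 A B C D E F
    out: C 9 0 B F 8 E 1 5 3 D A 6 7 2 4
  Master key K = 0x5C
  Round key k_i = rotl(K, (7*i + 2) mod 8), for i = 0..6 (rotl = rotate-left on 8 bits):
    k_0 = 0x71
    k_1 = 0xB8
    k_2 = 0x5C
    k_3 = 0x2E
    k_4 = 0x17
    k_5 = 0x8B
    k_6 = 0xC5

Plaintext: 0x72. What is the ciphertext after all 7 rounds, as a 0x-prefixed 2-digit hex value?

0x79

s_0 = plaintext = 0x72
s_1 = Round(s_0, k_0) = 0x2C
s_2 = Round(s_1, k_1) = 0xCD
s_3 = Round(s_2, k_2) = 0xD5
s_4 = Round(s_3, k_3) = 0x57
s_5 = Round(s_4, k_4) = 0x79
s_6 = Round(s_5, k_5) = 0x97
s_7 = Round(s_6, k_6) = 0x79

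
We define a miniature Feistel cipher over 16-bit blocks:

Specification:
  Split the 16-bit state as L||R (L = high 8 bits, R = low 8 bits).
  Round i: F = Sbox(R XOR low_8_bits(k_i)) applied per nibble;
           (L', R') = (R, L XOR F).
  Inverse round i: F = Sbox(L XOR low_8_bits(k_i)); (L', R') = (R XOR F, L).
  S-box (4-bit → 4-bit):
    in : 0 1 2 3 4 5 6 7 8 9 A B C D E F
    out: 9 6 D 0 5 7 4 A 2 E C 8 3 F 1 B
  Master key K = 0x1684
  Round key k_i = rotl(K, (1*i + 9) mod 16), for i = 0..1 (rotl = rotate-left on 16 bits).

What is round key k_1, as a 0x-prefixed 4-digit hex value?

K = 0x1684
k_0 = rotl(K, (1*0+9) mod 16) = rotl(K, 9) = 0x082D
k_1 = rotl(K, (1*1+9) mod 16) = rotl(K, 10) = 0x105A

0x105A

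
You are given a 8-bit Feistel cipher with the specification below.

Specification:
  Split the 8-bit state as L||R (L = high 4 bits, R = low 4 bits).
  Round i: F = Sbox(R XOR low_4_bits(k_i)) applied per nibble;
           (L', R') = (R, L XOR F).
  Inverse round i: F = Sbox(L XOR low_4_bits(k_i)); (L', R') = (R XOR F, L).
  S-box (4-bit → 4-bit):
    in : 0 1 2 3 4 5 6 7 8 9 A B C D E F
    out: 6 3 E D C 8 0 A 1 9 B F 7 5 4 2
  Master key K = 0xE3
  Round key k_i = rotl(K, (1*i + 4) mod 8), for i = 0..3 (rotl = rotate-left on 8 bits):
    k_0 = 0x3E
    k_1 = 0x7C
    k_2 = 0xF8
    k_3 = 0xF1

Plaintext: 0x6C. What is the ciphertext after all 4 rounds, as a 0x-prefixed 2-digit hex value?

s_0 = plaintext = 0x6C
s_1 = Round(s_0, k_0) = 0xC8
s_2 = Round(s_1, k_1) = 0x80
s_3 = Round(s_2, k_2) = 0x09
s_4 = Round(s_3, k_3) = 0x91

0x91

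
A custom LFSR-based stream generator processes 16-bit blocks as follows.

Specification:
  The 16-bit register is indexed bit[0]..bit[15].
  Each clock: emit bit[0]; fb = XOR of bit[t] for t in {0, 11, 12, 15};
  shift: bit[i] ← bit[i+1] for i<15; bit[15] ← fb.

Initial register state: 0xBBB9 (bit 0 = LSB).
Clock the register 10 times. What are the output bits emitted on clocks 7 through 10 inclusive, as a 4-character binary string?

reg_0 = 0xBBB9
clock 1: out=1, reg = 0x5DDC
clock 2: out=0, reg = 0x2EEE
clock 3: out=0, reg = 0x9777
clock 4: out=1, reg = 0xCBBB
clock 5: out=1, reg = 0xE5DD
clock 6: out=1, reg = 0x72EE
clock 7: out=0, reg = 0xB977
clock 8: out=1, reg = 0x5CBB
clock 9: out=1, reg = 0xAE5D
clock 10: out=1, reg = 0xD72E

0111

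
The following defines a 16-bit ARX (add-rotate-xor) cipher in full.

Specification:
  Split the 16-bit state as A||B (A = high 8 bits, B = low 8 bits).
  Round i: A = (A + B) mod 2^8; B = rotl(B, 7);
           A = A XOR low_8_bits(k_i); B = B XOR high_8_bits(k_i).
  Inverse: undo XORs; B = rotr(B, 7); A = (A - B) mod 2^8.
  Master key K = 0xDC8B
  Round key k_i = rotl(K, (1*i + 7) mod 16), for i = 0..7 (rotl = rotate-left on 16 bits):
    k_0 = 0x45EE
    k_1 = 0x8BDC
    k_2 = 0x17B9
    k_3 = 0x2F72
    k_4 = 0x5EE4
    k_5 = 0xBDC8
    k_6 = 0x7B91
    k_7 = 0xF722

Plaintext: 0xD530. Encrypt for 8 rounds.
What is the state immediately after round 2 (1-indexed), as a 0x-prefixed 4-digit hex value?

s_0 = plaintext = 0xD530
s_1 = Round(s_0, k_0) = 0xEB5D
s_2 = Round(s_1, k_1) = 0x9425
s_3 = Round(s_2, k_2) = 0x0085
s_4 = Round(s_3, k_3) = 0xF7ED
s_5 = Round(s_4, k_4) = 0x00A8
s_6 = Round(s_5, k_5) = 0x60E9
s_7 = Round(s_6, k_6) = 0xD88F
s_8 = Round(s_7, k_7) = 0x4530

0x9425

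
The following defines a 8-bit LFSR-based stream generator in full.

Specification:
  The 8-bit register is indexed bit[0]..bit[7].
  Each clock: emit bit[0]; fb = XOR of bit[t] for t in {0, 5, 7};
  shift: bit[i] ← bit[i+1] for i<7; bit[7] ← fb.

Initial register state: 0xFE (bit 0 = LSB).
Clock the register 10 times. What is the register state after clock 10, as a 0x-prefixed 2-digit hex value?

reg_0 = 0xFE
clock 1: out=0, reg = 0x7F
clock 2: out=1, reg = 0x3F
clock 3: out=1, reg = 0x1F
clock 4: out=1, reg = 0x8F
clock 5: out=1, reg = 0x47
clock 6: out=1, reg = 0xA3
clock 7: out=1, reg = 0xD1
clock 8: out=1, reg = 0x68
clock 9: out=0, reg = 0xB4
clock 10: out=0, reg = 0x5A

0x5A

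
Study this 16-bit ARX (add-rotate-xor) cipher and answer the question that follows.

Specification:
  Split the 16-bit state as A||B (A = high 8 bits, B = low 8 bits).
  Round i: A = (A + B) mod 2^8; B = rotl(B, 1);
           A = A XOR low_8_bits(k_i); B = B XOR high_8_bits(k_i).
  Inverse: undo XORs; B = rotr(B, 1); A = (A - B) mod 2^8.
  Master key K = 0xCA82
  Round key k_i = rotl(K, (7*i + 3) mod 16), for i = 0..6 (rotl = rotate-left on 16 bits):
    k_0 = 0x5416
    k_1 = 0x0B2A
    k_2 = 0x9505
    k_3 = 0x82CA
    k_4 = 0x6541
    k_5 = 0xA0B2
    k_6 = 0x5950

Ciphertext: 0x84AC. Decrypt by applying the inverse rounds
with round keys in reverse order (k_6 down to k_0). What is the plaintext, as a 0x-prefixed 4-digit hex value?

s_0 = ciphertext = 0x84AC
s_1 = InvRound(s_0, k_6) = 0xDAFA
s_2 = InvRound(s_1, k_5) = 0x3B2D
s_3 = InvRound(s_2, k_4) = 0x5624
s_4 = InvRound(s_3, k_3) = 0x4953
s_5 = InvRound(s_4, k_2) = 0xE963
s_6 = InvRound(s_5, k_1) = 0x8F34
s_7 = InvRound(s_6, k_0) = 0x6930

0x6930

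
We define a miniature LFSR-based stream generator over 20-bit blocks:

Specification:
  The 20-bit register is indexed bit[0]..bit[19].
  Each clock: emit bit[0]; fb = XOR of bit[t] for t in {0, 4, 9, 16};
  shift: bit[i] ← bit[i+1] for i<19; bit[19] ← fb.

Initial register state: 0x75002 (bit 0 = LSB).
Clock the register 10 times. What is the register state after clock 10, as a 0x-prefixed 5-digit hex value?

0x5F5D4

reg_0 = 0x75002
clock 1: out=0, reg = 0xBA801
clock 2: out=1, reg = 0x5D400
clock 3: out=0, reg = 0xAEA00
clock 4: out=0, reg = 0xD7500
clock 5: out=0, reg = 0xEBA80
clock 6: out=0, reg = 0xF5D40
clock 7: out=0, reg = 0xFAEA0
clock 8: out=0, reg = 0x7D750
clock 9: out=0, reg = 0xBEBA8
clock 10: out=0, reg = 0x5F5D4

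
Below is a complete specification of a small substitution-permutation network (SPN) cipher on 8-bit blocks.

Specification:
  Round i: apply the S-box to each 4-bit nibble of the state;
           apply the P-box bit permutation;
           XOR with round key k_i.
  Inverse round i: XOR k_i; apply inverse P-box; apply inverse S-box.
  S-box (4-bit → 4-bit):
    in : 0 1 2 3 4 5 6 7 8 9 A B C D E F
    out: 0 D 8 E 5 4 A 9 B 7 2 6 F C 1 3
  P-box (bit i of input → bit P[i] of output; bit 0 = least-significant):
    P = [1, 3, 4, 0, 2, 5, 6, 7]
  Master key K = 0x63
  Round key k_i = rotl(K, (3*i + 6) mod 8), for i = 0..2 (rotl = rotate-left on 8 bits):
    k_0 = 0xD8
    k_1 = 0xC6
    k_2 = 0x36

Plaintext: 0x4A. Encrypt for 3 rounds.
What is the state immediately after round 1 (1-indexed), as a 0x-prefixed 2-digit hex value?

0x94

s_0 = plaintext = 0x4A
s_1 = Round(s_0, k_0) = 0x94
s_2 = Round(s_1, k_1) = 0xB0
s_3 = Round(s_2, k_2) = 0x56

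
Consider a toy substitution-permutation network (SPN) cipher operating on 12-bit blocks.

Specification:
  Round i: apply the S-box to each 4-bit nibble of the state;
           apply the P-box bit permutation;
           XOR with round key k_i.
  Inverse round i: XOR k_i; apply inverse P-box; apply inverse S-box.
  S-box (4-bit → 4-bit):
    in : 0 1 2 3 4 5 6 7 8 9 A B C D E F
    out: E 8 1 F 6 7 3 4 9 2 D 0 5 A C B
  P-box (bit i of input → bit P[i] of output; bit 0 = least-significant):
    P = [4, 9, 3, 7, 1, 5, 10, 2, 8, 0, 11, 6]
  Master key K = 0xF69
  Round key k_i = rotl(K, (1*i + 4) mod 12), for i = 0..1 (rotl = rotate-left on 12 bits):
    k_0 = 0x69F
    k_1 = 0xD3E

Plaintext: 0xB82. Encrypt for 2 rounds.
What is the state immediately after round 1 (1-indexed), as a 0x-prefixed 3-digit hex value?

0x689

s_0 = plaintext = 0xB82
s_1 = Round(s_0, k_0) = 0x689
s_2 = Round(s_1, k_1) = 0xE39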